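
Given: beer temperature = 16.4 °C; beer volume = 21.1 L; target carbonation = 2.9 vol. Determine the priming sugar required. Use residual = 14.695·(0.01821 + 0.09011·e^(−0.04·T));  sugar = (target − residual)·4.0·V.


residual = 14.695·(0.01821 + 0.09011·e^(−0.04·16.4)) = 0.9547
sugar = (2.9 − 0.9547)·4.0·21.1

164.1803 g


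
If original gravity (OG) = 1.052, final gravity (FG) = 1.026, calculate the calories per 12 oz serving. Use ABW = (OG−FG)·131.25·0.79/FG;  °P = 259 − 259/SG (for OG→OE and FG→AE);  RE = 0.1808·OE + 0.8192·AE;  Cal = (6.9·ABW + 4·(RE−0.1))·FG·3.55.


ABW = (1.052 − 1.026)·131.25·0.79/1.026 = 2.6276
OE = 259 − 259/1.052 = 12.8023 °P
AE = 259 − 259/1.026 = 6.5634 °P
RE = 0.1808·12.8023 + 0.8192·6.5634 = 7.6914 °P
Cal = (6.9·2.6276 + 4·(7.6914−0.1))·1.026·3.55

176.6354 kcal


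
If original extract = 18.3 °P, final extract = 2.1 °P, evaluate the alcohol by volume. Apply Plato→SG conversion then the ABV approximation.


SG = 259/(259 − P);  ABV = (OG − FG)·131.25
OG = 259/(259 − 18.3) = 1.0760
FG = 259/(259 − 2.1) = 1.0082
ABV = (1.0760 − 1.0082)·131.25

8.9058 % ABV


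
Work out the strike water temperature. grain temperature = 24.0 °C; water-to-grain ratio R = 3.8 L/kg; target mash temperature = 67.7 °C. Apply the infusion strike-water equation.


T_strike = (0.41/R)·(T_mash − T_grain) + T_mash
T_strike = (0.41/3.8)·(67.7 − 24.0) + 67.7

72.4150 °C


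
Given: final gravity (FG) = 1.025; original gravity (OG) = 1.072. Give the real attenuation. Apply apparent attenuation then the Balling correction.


AA = (OG−FG)/(OG−1)·100;  RA = AA·0.8192
AA = (1.072 − 1.025)/(1.072 − 1)·100 = 65.2778
RA = 65.2778·0.8192

53.4756 %


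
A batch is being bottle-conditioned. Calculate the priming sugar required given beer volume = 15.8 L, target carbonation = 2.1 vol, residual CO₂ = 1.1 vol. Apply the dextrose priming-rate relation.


sugar = (target − residual)·4.0·V
sugar = (2.1 − 1.1)·4.0·15.8

63.2000 g


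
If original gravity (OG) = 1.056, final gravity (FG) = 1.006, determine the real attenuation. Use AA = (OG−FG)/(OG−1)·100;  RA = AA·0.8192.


AA = (1.056 − 1.006)/(1.056 − 1)·100 = 89.2857
RA = 89.2857·0.8192

73.1429 %


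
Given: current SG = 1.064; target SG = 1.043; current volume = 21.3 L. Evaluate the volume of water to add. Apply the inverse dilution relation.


V_water = V·((SG_curr − 1)/(SG_target − 1) − 1)
V_water = 21.3·((1.064 − 1)/(1.043 − 1) − 1)

10.4023 L


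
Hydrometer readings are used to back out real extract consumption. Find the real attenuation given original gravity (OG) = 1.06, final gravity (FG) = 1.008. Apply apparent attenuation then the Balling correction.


AA = (OG−FG)/(OG−1)·100;  RA = AA·0.8192
AA = (1.06 − 1.008)/(1.06 − 1)·100 = 86.6667
RA = 86.6667·0.8192

70.9973 %


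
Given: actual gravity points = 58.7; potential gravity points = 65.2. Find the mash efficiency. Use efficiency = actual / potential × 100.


efficiency = 58.7 / 65.2 × 100

90.0307 %


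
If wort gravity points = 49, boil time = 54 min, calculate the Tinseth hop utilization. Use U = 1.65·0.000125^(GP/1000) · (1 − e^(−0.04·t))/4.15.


bigness = 1.65·0.000125^(49/1000) = 1.0623
boil_factor = (1 − e^(−0.04·54))/4.15 = 0.2132
U = 1.0623 · 0.2132

0.2264


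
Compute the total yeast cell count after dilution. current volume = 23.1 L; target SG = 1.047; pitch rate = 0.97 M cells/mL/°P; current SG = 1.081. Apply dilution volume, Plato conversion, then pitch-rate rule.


V_w = V·((SG_c−1)/(SG_t−1)−1);  °P = 259 − 259/SG_t;  cells = rate·(V+V_w)·°P
V_w = 23.1·((1.081−1)/(1.047−1)−1) = 16.7106
V_final = 23.1 + 16.7106 = 39.8106
°P = 259 − 259/1.047 = 11.6266
cells = 0.97·39.8106·11.6266

448.9746 billion cells


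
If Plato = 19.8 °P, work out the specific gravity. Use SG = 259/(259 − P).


SG = 259/(259 − 19.8)

1.0828


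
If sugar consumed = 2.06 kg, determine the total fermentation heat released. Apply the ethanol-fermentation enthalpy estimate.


Q = m_sugar · 590 kJ/kg
Q = 2.06 · 590

1215.4000 kJ


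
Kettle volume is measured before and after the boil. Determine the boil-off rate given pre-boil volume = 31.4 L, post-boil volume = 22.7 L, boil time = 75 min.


rate = (V_pre − V_post) / (t_min/60)
rate = (31.4 − 22.7) / (75/60)

6.9600 L/hr


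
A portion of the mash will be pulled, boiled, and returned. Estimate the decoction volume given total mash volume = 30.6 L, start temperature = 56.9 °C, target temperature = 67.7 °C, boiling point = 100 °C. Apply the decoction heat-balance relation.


V_dec = V_total·(T_target − T_start)/(T_boil − T_start)
V_dec = 30.6·(67.7 − 56.9)/(100 − 56.9)

7.6677 L


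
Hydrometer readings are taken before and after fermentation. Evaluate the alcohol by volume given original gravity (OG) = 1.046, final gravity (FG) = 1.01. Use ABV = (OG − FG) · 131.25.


ABV = (1.046 − 1.01) · 131.25

4.7250 % ABV


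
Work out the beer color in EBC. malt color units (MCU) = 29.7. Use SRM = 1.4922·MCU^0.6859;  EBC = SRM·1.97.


SRM = 1.4922·29.7^0.6859 = 15.2753
EBC = 15.2753·1.97

30.0924 EBC


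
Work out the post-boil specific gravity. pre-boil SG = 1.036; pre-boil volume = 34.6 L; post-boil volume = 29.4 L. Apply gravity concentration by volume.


SG_post = 1 + (SG_pre − 1)·V_pre/V_post
pts_pre = (1.036 − 1)·1000 = 36.0000
pts_post = 36.0000·34.6/29.4 = 42.3673
SG_post = 1 + 42.3673/1000

1.0424


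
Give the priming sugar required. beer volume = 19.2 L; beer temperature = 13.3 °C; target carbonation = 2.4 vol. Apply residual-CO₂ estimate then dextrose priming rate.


residual = 14.695·(0.01821 + 0.09011·e^(−0.04·T));  sugar = (target − residual)·4.0·V
residual = 14.695·(0.01821 + 0.09011·e^(−0.04·13.3)) = 1.0454
sugar = (2.4 − 1.0454)·4.0·19.2

104.0295 g


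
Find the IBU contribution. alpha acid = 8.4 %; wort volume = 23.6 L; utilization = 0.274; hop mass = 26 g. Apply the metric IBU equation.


IBU = (α/100)·mass·U·1000 / V
IBU = (8.4/100)·26·0.274·1000 / 23.6

25.3566 IBU


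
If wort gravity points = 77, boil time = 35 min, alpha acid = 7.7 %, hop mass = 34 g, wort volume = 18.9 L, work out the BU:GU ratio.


U = 1.65·0.000125^(GP/1000)·(1−e^(−0.04t))/4.15;  IBU = (α/100)·m·U·1000/V;  BU:GU = IBU/GP
U = 1.65·0.000125^(77/1000)·(1−e^(−0.04·35))/4.15 = 0.1499
IBU = (7.7/100)·34·0.1499·1000/18.9 = 20.7698
BU:GU = 20.7698/77

0.2697


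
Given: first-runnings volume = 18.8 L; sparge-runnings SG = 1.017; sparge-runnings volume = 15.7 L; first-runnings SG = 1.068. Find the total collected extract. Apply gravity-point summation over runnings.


total = Σ (SG_i − 1)·1000·V_i
first = (1.068 − 1)·1000·18.8 = 1278.4000
sparge = (1.017 − 1)·1000·15.7 = 266.9000
total = 1278.4000 + 266.9000

1545.3000 gravity·L


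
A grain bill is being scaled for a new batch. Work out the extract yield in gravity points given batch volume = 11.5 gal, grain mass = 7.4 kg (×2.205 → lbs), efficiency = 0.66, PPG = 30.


points = lbs × PPG × eff / vol
lbs = 7.4 × 2.205 = 16.3170
points = 16.3170 × 30 × 0.66 / 11.5

28.0936 points


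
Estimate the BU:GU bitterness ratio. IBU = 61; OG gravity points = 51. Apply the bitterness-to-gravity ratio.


BU:GU = IBU / OG_points
BU:GU = 61 / 51

1.1961


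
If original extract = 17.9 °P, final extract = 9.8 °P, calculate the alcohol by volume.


SG = 259/(259 − P);  ABV = (OG − FG)·131.25
OG = 259/(259 − 17.9) = 1.0742
FG = 259/(259 − 9.8) = 1.0393
ABV = (1.0742 − 1.0393)·131.25

4.5829 % ABV


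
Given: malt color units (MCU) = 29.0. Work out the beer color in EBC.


SRM = 1.4922·MCU^0.6859;  EBC = SRM·1.97
SRM = 1.4922·29.0^0.6859 = 15.0275
EBC = 15.0275·1.97

29.6041 EBC


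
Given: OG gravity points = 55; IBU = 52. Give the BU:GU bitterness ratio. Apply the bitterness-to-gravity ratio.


BU:GU = IBU / OG_points
BU:GU = 52 / 55

0.9455


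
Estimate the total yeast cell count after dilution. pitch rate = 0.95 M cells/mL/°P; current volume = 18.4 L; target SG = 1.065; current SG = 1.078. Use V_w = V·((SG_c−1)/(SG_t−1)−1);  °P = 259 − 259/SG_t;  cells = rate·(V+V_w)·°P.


V_w = 18.4·((1.078−1)/(1.065−1)−1) = 3.6800
V_final = 18.4 + 3.6800 = 22.0800
°P = 259 − 259/1.065 = 15.8075
cells = 0.95·22.0800·15.8075

331.5784 billion cells


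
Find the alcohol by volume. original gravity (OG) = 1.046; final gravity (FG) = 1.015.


ABV = (OG − FG) · 131.25
ABV = (1.046 − 1.015) · 131.25

4.0688 % ABV


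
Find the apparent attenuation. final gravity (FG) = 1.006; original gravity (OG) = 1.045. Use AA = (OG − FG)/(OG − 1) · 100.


AA = (1.045 − 1.006)/(1.045 − 1) · 100

86.6667 %


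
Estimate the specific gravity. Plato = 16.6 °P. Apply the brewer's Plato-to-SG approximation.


SG = 259/(259 − P)
SG = 259/(259 − 16.6)

1.0685


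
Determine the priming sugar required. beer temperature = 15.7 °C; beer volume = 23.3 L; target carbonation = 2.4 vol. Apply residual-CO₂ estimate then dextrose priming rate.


residual = 14.695·(0.01821 + 0.09011·e^(−0.04·T));  sugar = (target − residual)·4.0·V
residual = 14.695·(0.01821 + 0.09011·e^(−0.04·15.7)) = 0.9742
sugar = (2.4 − 0.9742)·4.0·23.3

132.8801 g


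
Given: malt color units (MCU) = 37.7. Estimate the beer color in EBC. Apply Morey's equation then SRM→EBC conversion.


SRM = 1.4922·MCU^0.6859;  EBC = SRM·1.97
SRM = 1.4922·37.7^0.6859 = 17.9903
EBC = 17.9903·1.97

35.4410 EBC


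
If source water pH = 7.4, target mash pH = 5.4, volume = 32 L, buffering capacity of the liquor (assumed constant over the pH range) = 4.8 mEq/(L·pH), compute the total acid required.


acid = buffering capacity · (pH_source − pH_target) · V
acid = 4.8 · (7.4 − 5.4) · 32

307.2000 mEq


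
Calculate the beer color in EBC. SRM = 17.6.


EBC = SRM · 1.97
EBC = 17.6 · 1.97

34.6720 EBC


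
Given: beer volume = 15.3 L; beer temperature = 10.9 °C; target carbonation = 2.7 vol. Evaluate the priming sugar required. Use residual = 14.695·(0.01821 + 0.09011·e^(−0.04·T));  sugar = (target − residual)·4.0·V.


residual = 14.695·(0.01821 + 0.09011·e^(−0.04·10.9)) = 1.1238
sugar = (2.7 − 1.1238)·4.0·15.3

96.4619 g


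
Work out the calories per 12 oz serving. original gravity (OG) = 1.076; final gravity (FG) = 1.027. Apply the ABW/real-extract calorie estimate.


ABW = (OG−FG)·131.25·0.79/FG;  °P = 259 − 259/SG (for OG→OE and FG→AE);  RE = 0.1808·OE + 0.8192·AE;  Cal = (6.9·ABW + 4·(RE−0.1))·FG·3.55
ABW = (1.076 − 1.027)·131.25·0.79/1.027 = 4.9471
OE = 259 − 259/1.076 = 18.2937 °P
AE = 259 − 259/1.027 = 6.8092 °P
RE = 0.1808·18.2937 + 0.8192·6.8092 = 8.8856 °P
Cal = (6.9·4.9471 + 4·(8.8856−0.1))·1.027·3.55

252.5747 kcal


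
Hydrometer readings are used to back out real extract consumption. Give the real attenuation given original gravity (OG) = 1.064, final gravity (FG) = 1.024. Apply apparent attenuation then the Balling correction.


AA = (OG−FG)/(OG−1)·100;  RA = AA·0.8192
AA = (1.064 − 1.024)/(1.064 − 1)·100 = 62.5000
RA = 62.5000·0.8192

51.2000 %


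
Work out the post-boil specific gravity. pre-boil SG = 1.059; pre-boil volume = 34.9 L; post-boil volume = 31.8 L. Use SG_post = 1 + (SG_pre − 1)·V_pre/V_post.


pts_pre = (1.059 − 1)·1000 = 59.0000
pts_post = 59.0000·34.9/31.8 = 64.7516
SG_post = 1 + 64.7516/1000

1.0648


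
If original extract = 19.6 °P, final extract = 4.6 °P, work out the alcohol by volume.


SG = 259/(259 − P);  ABV = (OG − FG)·131.25
OG = 259/(259 − 19.6) = 1.0819
FG = 259/(259 − 4.6) = 1.0181
ABV = (1.0819 − 1.0181)·131.25

8.3724 % ABV


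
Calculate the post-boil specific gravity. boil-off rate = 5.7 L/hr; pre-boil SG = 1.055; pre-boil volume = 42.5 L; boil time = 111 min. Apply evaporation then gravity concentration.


V_post = V_pre − rate·(t/60);  SG_post = 1 + (SG_pre−1)·V_pre/V_post
V_post = 42.5 − 5.7·(111/60) = 31.9550
SG_post = 1 + (1.055 − 1)·42.5/31.9550

1.0731


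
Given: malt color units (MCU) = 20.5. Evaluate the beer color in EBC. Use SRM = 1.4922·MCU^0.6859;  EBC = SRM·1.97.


SRM = 1.4922·20.5^0.6859 = 11.8457
EBC = 11.8457·1.97

23.3359 EBC


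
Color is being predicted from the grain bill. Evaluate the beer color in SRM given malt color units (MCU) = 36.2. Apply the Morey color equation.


SRM = 1.4922 · MCU^0.6859
SRM = 1.4922 · 36.2^0.6859

17.4963 SRM


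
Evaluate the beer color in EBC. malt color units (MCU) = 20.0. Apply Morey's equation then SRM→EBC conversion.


SRM = 1.4922·MCU^0.6859;  EBC = SRM·1.97
SRM = 1.4922·20.0^0.6859 = 11.6467
EBC = 11.6467·1.97

22.9440 EBC


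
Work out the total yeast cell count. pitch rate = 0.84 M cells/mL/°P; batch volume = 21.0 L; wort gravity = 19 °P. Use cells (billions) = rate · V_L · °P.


cells = 0.84 · 21.0 · 19

335.1600 billion cells


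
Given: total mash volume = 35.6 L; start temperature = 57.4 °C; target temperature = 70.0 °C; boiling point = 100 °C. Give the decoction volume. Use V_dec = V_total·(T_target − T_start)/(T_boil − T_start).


V_dec = 35.6·(70.0 − 57.4)/(100 − 57.4)

10.5296 L


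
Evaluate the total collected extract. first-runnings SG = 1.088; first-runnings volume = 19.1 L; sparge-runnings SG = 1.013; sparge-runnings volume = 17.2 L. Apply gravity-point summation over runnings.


total = Σ (SG_i − 1)·1000·V_i
first = (1.088 − 1)·1000·19.1 = 1680.8000
sparge = (1.013 − 1)·1000·17.2 = 223.6000
total = 1680.8000 + 223.6000

1904.4000 gravity·L


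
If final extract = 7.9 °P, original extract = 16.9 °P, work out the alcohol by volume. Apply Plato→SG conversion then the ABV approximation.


SG = 259/(259 − P);  ABV = (OG − FG)·131.25
OG = 259/(259 − 16.9) = 1.0698
FG = 259/(259 − 7.9) = 1.0315
ABV = (1.0698 − 1.0315)·131.25

5.0327 % ABV


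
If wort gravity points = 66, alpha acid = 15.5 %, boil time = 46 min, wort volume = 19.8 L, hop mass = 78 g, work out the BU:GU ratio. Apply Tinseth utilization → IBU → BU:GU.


U = 1.65·0.000125^(GP/1000)·(1−e^(−0.04t))/4.15;  IBU = (α/100)·m·U·1000/V;  BU:GU = IBU/GP
U = 1.65·0.000125^(66/1000)·(1−e^(−0.04·46))/4.15 = 0.1848
IBU = (15.5/100)·78·0.1848·1000/19.8 = 112.8453
BU:GU = 112.8453/66

1.7098


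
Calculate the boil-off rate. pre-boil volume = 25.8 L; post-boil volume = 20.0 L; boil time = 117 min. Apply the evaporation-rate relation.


rate = (V_pre − V_post) / (t_min/60)
rate = (25.8 − 20.0) / (117/60)

2.9744 L/hr


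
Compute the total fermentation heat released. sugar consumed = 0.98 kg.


Q = m_sugar · 590 kJ/kg
Q = 0.98 · 590

578.2000 kJ


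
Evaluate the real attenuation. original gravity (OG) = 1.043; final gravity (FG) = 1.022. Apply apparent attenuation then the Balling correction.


AA = (OG−FG)/(OG−1)·100;  RA = AA·0.8192
AA = (1.043 − 1.022)/(1.043 − 1)·100 = 48.8372
RA = 48.8372·0.8192

40.0074 %


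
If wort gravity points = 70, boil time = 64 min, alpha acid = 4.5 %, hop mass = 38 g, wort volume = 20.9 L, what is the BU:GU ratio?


U = 1.65·0.000125^(GP/1000)·(1−e^(−0.04t))/4.15;  IBU = (α/100)·m·U·1000/V;  BU:GU = IBU/GP
U = 1.65·0.000125^(70/1000)·(1−e^(−0.04·64))/4.15 = 0.1956
IBU = (4.5/100)·38·0.1956·1000/20.9 = 16.0003
BU:GU = 16.0003/70

0.2286


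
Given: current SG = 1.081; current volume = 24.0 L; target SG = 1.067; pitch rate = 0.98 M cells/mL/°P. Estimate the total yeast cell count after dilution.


V_w = V·((SG_c−1)/(SG_t−1)−1);  °P = 259 − 259/SG_t;  cells = rate·(V+V_w)·°P
V_w = 24.0·((1.081−1)/(1.067−1)−1) = 5.0149
V_final = 24.0 + 5.0149 = 29.0149
°P = 259 − 259/1.067 = 16.2634
cells = 0.98·29.0149·16.2634

462.4424 billion cells


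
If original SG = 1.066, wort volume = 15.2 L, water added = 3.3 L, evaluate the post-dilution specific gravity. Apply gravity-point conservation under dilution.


SG_new = 1 + (SG_old − 1)·V_old/(V_old + V_water)
pts = (1.066 − 1)·1000·15.2/(15.2 + 3.3) = 54.2270
SG_new = 1 + 54.2270/1000

1.0542


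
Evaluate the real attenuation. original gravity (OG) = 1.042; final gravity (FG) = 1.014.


AA = (OG−FG)/(OG−1)·100;  RA = AA·0.8192
AA = (1.042 − 1.014)/(1.042 − 1)·100 = 66.6667
RA = 66.6667·0.8192

54.6133 %


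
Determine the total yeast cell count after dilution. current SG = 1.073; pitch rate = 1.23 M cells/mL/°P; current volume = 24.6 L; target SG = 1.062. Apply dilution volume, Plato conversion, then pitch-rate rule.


V_w = V·((SG_c−1)/(SG_t−1)−1);  °P = 259 − 259/SG_t;  cells = rate·(V+V_w)·°P
V_w = 24.6·((1.073−1)/(1.062−1)−1) = 4.3645
V_final = 24.6 + 4.3645 = 28.9645
°P = 259 − 259/1.062 = 15.1205
cells = 1.23·28.9645·15.1205

538.6893 billion cells


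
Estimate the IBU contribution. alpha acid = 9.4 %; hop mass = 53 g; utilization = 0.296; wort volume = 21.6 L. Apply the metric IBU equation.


IBU = (α/100)·mass·U·1000 / V
IBU = (9.4/100)·53·0.296·1000 / 21.6

68.2719 IBU


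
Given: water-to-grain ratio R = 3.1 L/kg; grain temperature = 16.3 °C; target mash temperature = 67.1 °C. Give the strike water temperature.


T_strike = (0.41/R)·(T_mash − T_grain) + T_mash
T_strike = (0.41/3.1)·(67.1 − 16.3) + 67.1

73.8187 °C


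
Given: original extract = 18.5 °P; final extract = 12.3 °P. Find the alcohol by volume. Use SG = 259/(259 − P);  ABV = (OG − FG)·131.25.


OG = 259/(259 − 18.5) = 1.0769
FG = 259/(259 − 12.3) = 1.0499
ABV = (1.0769 − 1.0499)·131.25

3.5523 % ABV


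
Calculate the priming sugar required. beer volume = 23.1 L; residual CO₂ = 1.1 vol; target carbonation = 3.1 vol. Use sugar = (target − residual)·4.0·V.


sugar = (3.1 − 1.1)·4.0·23.1

184.8000 g


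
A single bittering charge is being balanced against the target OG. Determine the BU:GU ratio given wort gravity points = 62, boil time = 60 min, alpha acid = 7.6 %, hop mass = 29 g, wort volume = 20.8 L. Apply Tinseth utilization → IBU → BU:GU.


U = 1.65·0.000125^(GP/1000)·(1−e^(−0.04t))/4.15;  IBU = (α/100)·m·U·1000/V;  BU:GU = IBU/GP
U = 1.65·0.000125^(62/1000)·(1−e^(−0.04·60))/4.15 = 0.2071
IBU = (7.6/100)·29·0.2071·1000/20.8 = 21.9428
BU:GU = 21.9428/62

0.3539


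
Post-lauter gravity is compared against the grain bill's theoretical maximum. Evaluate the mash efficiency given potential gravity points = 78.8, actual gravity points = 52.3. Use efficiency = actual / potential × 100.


efficiency = 52.3 / 78.8 × 100

66.3706 %


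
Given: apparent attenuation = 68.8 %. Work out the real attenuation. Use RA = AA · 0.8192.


RA = 68.8 · 0.8192

56.3610 %


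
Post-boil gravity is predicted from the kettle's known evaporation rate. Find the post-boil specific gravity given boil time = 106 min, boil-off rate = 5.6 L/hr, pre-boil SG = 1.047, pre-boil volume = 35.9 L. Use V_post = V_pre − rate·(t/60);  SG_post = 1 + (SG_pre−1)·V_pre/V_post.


V_post = 35.9 − 5.6·(106/60) = 26.0067
SG_post = 1 + (1.047 − 1)·35.9/26.0067

1.0649


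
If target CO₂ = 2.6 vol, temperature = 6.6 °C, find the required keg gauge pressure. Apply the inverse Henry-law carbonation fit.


psi = vols/(0.01821 + 0.09011·e^(−0.04·T)) − 14.695
psi = 2.6/(0.01821 + 0.09011·e^(−0.04·6.6)) − 14.695

15.0492 psi


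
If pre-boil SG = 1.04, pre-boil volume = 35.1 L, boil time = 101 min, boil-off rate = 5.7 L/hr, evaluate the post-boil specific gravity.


V_post = V_pre − rate·(t/60);  SG_post = 1 + (SG_pre−1)·V_pre/V_post
V_post = 35.1 − 5.7·(101/60) = 25.5050
SG_post = 1 + (1.04 − 1)·35.1/25.5050

1.0550


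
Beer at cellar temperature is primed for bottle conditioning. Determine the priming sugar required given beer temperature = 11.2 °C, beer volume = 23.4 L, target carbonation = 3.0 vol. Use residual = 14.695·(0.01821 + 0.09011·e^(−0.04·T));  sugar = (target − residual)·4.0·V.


residual = 14.695·(0.01821 + 0.09011·e^(−0.04·11.2)) = 1.1136
sugar = (3.0 − 1.1136)·4.0·23.4

176.5659 g


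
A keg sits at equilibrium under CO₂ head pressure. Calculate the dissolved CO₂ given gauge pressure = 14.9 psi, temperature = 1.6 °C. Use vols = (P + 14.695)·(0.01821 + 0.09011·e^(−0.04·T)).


vols = (14.9 + 14.695)·(0.01821 + 0.09011·e^(−0.04·1.6))

3.0404 volumes


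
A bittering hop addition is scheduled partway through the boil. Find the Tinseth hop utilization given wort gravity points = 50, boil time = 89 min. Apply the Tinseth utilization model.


U = 1.65·0.000125^(GP/1000) · (1 − e^(−0.04·t))/4.15
bigness = 1.65·0.000125^(50/1000) = 1.0528
boil_factor = (1 − e^(−0.04·89))/4.15 = 0.2341
U = 1.0528 · 0.2341

0.2465


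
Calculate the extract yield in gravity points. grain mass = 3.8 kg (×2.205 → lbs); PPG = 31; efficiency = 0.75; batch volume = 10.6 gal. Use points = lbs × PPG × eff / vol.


lbs = 3.8 × 2.205 = 8.3790
points = 8.3790 × 31 × 0.75 / 10.6

18.3785 points


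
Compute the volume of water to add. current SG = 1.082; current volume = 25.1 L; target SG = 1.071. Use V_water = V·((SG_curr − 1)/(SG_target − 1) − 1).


V_water = 25.1·((1.082 − 1)/(1.071 − 1) − 1)

3.8887 L


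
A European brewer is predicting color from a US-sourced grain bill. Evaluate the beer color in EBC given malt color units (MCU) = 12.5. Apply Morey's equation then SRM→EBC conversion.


SRM = 1.4922·MCU^0.6859;  EBC = SRM·1.97
SRM = 1.4922·12.5^0.6859 = 8.4372
EBC = 8.4372·1.97

16.6213 EBC


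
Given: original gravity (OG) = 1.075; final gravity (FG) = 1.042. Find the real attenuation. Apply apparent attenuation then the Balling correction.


AA = (OG−FG)/(OG−1)·100;  RA = AA·0.8192
AA = (1.075 − 1.042)/(1.075 − 1)·100 = 44.0000
RA = 44.0000·0.8192

36.0448 %


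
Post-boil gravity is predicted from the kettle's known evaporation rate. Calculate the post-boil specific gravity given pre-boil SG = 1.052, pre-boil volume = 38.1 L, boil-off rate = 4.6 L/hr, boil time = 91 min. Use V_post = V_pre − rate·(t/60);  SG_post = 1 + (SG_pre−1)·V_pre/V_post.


V_post = 38.1 − 4.6·(91/60) = 31.1233
SG_post = 1 + (1.052 − 1)·38.1/31.1233

1.0637


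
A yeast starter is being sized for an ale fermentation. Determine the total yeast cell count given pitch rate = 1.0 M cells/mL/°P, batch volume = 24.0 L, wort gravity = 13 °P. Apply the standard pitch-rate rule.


cells (billions) = rate · V_L · °P
cells = 1.0 · 24.0 · 13

312.0000 billion cells


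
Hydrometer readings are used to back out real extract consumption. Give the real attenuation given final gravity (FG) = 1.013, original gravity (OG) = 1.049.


AA = (OG−FG)/(OG−1)·100;  RA = AA·0.8192
AA = (1.049 − 1.013)/(1.049 − 1)·100 = 73.4694
RA = 73.4694·0.8192

60.1861 %


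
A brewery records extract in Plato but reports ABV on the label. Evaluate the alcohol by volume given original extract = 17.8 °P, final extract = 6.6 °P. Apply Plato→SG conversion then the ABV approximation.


SG = 259/(259 − P);  ABV = (OG − FG)·131.25
OG = 259/(259 − 17.8) = 1.0738
FG = 259/(259 − 6.6) = 1.0261
ABV = (1.0738 − 1.0261)·131.25

6.2539 % ABV


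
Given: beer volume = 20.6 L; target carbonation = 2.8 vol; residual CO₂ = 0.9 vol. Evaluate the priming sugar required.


sugar = (target − residual)·4.0·V
sugar = (2.8 − 0.9)·4.0·20.6

156.5600 g


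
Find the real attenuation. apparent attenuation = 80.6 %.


RA = AA · 0.8192
RA = 80.6 · 0.8192

66.0275 %


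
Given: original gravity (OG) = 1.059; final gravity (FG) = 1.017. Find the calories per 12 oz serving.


ABW = (OG−FG)·131.25·0.79/FG;  °P = 259 − 259/SG (for OG→OE and FG→AE);  RE = 0.1808·OE + 0.8192·AE;  Cal = (6.9·ABW + 4·(RE−0.1))·FG·3.55
ABW = (1.059 − 1.017)·131.25·0.79/1.017 = 4.2821
OE = 259 − 259/1.059 = 14.4297 °P
AE = 259 − 259/1.017 = 4.3294 °P
RE = 0.1808·14.4297 + 0.8192·4.3294 = 6.1555 °P
Cal = (6.9·4.2821 + 4·(6.1555−0.1))·1.017·3.55

194.1229 kcal


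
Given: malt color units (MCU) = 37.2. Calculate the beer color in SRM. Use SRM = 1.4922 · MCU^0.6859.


SRM = 1.4922 · 37.2^0.6859

17.8264 SRM


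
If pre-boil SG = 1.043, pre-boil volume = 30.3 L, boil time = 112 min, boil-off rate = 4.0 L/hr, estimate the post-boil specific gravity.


V_post = V_pre − rate·(t/60);  SG_post = 1 + (SG_pre−1)·V_pre/V_post
V_post = 30.3 − 4.0·(112/60) = 22.8333
SG_post = 1 + (1.043 − 1)·30.3/22.8333

1.0571


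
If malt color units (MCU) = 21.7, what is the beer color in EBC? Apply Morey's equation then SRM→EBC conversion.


SRM = 1.4922·MCU^0.6859;  EBC = SRM·1.97
SRM = 1.4922·21.7^0.6859 = 12.3170
EBC = 12.3170·1.97

24.2645 EBC


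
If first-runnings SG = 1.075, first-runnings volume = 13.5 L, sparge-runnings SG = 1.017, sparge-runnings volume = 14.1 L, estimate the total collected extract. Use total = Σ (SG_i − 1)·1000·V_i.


first = (1.075 − 1)·1000·13.5 = 1012.5000
sparge = (1.017 − 1)·1000·14.1 = 239.7000
total = 1012.5000 + 239.7000

1252.2000 gravity·L


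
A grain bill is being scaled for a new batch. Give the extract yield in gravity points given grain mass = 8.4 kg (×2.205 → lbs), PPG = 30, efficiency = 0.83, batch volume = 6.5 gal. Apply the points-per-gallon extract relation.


points = lbs × PPG × eff / vol
lbs = 8.4 × 2.205 = 18.5220
points = 18.5220 × 30 × 0.83 / 6.5

70.9535 points


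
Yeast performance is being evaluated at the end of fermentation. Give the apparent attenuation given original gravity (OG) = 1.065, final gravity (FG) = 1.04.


AA = (OG − FG)/(OG − 1) · 100
AA = (1.065 − 1.04)/(1.065 − 1) · 100

38.4615 %


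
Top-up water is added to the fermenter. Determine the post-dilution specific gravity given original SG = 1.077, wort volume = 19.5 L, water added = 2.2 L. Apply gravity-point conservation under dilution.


SG_new = 1 + (SG_old − 1)·V_old/(V_old + V_water)
pts = (1.077 − 1)·1000·19.5/(19.5 + 2.2) = 69.1935
SG_new = 1 + 69.1935/1000

1.0692


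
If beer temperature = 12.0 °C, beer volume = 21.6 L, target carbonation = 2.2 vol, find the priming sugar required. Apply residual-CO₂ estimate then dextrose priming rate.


residual = 14.695·(0.01821 + 0.09011·e^(−0.04·T));  sugar = (target − residual)·4.0·V
residual = 14.695·(0.01821 + 0.09011·e^(−0.04·12.0)) = 1.0870
sugar = (2.2 − 1.0870)·4.0·21.6

96.1660 g


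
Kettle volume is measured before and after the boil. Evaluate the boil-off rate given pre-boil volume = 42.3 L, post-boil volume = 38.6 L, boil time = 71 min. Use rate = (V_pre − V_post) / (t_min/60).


rate = (42.3 − 38.6) / (71/60)

3.1268 L/hr


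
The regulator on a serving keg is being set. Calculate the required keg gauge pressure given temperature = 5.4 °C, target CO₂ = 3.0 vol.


psi = vols/(0.01821 + 0.09011·e^(−0.04·T)) − 14.695
psi = 3.0/(0.01821 + 0.09011·e^(−0.04·5.4)) − 14.695

18.3393 psi


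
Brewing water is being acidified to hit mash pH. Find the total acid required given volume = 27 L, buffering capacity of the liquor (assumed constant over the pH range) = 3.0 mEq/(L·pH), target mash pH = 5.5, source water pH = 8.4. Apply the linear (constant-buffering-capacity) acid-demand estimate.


acid = buffering capacity · (pH_source − pH_target) · V
acid = 3.0 · (8.4 − 5.5) · 27

234.9000 mEq


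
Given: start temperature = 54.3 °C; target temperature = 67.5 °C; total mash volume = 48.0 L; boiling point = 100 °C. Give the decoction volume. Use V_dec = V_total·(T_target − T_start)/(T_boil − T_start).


V_dec = 48.0·(67.5 − 54.3)/(100 − 54.3)

13.8643 L


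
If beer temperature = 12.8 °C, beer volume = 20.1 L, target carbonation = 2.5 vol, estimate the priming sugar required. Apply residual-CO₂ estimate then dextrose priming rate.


residual = 14.695·(0.01821 + 0.09011·e^(−0.04·T));  sugar = (target − residual)·4.0·V
residual = 14.695·(0.01821 + 0.09011·e^(−0.04·12.8)) = 1.0612
sugar = (2.5 − 1.0612)·4.0·20.1

115.6825 g


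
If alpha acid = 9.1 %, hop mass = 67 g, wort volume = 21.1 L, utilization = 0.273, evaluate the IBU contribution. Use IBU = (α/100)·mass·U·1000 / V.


IBU = (9.1/100)·67·0.273·1000 / 21.1

78.8854 IBU


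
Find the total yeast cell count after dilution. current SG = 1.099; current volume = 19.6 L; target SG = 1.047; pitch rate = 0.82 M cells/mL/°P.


V_w = V·((SG_c−1)/(SG_t−1)−1);  °P = 259 − 259/SG_t;  cells = rate·(V+V_w)·°P
V_w = 19.6·((1.099−1)/(1.047−1)−1) = 21.6851
V_final = 19.6 + 21.6851 = 41.2851
°P = 259 − 259/1.047 = 11.6266
cells = 0.82·41.2851·11.6266

393.6028 billion cells


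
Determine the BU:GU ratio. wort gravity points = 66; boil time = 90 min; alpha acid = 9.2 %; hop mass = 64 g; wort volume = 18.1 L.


U = 1.65·0.000125^(GP/1000)·(1−e^(−0.04t))/4.15;  IBU = (α/100)·m·U·1000/V;  BU:GU = IBU/GP
U = 1.65·0.000125^(66/1000)·(1−e^(−0.04·90))/4.15 = 0.2137
IBU = (9.2/100)·64·0.2137·1000/18.1 = 69.5167
BU:GU = 69.5167/66

1.0533


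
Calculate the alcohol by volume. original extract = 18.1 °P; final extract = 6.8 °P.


SG = 259/(259 − P);  ABV = (OG − FG)·131.25
OG = 259/(259 − 18.1) = 1.0751
FG = 259/(259 − 6.8) = 1.0270
ABV = (1.0751 − 1.0270)·131.25

6.3226 % ABV


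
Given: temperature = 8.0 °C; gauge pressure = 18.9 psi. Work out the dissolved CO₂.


vols = (P + 14.695)·(0.01821 + 0.09011·e^(−0.04·T))
vols = (18.9 + 14.695)·(0.01821 + 0.09011·e^(−0.04·8.0))

2.8100 volumes


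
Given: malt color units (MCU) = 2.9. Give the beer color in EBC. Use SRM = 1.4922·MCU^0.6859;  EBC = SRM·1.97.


SRM = 1.4922·2.9^0.6859 = 3.0973
EBC = 3.0973·1.97

6.1017 EBC


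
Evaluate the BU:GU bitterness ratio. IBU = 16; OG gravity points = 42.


BU:GU = IBU / OG_points
BU:GU = 16 / 42

0.3810


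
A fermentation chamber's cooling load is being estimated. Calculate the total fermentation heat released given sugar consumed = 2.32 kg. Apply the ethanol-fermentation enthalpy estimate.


Q = m_sugar · 590 kJ/kg
Q = 2.32 · 590

1368.8000 kJ


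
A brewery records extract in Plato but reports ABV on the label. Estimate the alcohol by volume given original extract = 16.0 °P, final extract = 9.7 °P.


SG = 259/(259 − P);  ABV = (OG − FG)·131.25
OG = 259/(259 − 16.0) = 1.0658
FG = 259/(259 − 9.7) = 1.0389
ABV = (1.0658 − 1.0389)·131.25

3.5352 % ABV


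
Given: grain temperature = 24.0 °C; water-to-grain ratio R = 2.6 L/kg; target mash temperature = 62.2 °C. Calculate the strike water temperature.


T_strike = (0.41/R)·(T_mash − T_grain) + T_mash
T_strike = (0.41/2.6)·(62.2 − 24.0) + 62.2

68.2238 °C


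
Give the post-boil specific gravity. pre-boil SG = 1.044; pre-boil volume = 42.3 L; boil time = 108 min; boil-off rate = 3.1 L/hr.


V_post = V_pre − rate·(t/60);  SG_post = 1 + (SG_pre−1)·V_pre/V_post
V_post = 42.3 − 3.1·(108/60) = 36.7200
SG_post = 1 + (1.044 − 1)·42.3/36.7200

1.0507


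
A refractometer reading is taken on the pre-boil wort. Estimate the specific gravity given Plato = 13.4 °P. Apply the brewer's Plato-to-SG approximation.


SG = 259/(259 − P)
SG = 259/(259 − 13.4)

1.0546


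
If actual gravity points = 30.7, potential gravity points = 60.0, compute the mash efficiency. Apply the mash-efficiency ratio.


efficiency = actual / potential × 100
efficiency = 30.7 / 60.0 × 100

51.1667 %


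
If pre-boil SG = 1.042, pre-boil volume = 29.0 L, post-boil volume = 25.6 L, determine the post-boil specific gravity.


SG_post = 1 + (SG_pre − 1)·V_pre/V_post
pts_pre = (1.042 − 1)·1000 = 42.0000
pts_post = 42.0000·29.0/25.6 = 47.5781
SG_post = 1 + 47.5781/1000

1.0476


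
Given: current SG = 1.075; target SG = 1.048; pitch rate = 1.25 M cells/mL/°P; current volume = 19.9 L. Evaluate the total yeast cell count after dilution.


V_w = V·((SG_c−1)/(SG_t−1)−1);  °P = 259 − 259/SG_t;  cells = rate·(V+V_w)·°P
V_w = 19.9·((1.075−1)/(1.048−1)−1) = 11.1937
V_final = 19.9 + 11.1937 = 31.0937
°P = 259 − 259/1.048 = 11.8626
cells = 1.25·31.0937·11.8626

461.0657 billion cells


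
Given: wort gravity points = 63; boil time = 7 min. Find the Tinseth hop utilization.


U = 1.65·0.000125^(GP/1000) · (1 − e^(−0.04·t))/4.15
bigness = 1.65·0.000125^(63/1000) = 0.9367
boil_factor = (1 − e^(−0.04·7))/4.15 = 0.0588
U = 0.9367 · 0.0588

0.0551


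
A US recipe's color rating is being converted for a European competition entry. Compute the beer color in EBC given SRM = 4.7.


EBC = SRM · 1.97
EBC = 4.7 · 1.97

9.2590 EBC


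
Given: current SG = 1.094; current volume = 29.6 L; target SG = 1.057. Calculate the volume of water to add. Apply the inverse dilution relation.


V_water = V·((SG_curr − 1)/(SG_target − 1) − 1)
V_water = 29.6·((1.094 − 1)/(1.057 − 1) − 1)

19.2140 L


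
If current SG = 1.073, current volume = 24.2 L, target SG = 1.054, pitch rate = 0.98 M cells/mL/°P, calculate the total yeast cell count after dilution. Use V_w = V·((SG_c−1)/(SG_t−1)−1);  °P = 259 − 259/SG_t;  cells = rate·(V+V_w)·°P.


V_w = 24.2·((1.073−1)/(1.054−1)−1) = 8.5148
V_final = 24.2 + 8.5148 = 32.7148
°P = 259 − 259/1.054 = 13.2694
cells = 0.98·32.7148·13.2694

425.4254 billion cells


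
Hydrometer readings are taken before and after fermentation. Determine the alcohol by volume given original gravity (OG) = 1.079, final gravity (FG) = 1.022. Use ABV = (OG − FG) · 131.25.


ABV = (1.079 − 1.022) · 131.25

7.4812 % ABV


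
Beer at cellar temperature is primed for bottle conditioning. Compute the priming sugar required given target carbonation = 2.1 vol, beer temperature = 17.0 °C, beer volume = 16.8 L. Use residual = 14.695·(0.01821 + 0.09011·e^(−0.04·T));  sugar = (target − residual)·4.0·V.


residual = 14.695·(0.01821 + 0.09011·e^(−0.04·17.0)) = 0.9384
sugar = (2.1 − 0.9384)·4.0·16.8

78.0568 g


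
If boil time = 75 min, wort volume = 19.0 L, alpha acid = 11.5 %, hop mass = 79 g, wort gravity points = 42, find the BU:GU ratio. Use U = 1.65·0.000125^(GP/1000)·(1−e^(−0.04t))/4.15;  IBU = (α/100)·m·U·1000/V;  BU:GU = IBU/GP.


U = 1.65·0.000125^(42/1000)·(1−e^(−0.04·75))/4.15 = 0.2590
IBU = (11.5/100)·79·0.2590·1000/19.0 = 123.8507
BU:GU = 123.8507/42

2.9488


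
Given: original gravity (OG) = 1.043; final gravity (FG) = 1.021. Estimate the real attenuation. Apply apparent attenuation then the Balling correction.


AA = (OG−FG)/(OG−1)·100;  RA = AA·0.8192
AA = (1.043 − 1.021)/(1.043 − 1)·100 = 51.1628
RA = 51.1628·0.8192

41.9126 %


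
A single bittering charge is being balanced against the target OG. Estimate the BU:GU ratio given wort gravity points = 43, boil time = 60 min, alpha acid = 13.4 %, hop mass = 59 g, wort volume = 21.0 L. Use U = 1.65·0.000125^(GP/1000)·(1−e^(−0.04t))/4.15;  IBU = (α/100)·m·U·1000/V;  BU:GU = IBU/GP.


U = 1.65·0.000125^(43/1000)·(1−e^(−0.04·60))/4.15 = 0.2456
IBU = (13.4/100)·59·0.2456·1000/21.0 = 92.4781
BU:GU = 92.4781/43

2.1507


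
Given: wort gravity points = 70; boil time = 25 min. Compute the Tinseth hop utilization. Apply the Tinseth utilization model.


U = 1.65·0.000125^(GP/1000) · (1 − e^(−0.04·t))/4.15
bigness = 1.65·0.000125^(70/1000) = 0.8796
boil_factor = (1 − e^(−0.04·25))/4.15 = 0.1523
U = 0.8796 · 0.1523

0.1340


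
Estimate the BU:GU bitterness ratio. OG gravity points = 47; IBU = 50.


BU:GU = IBU / OG_points
BU:GU = 50 / 47

1.0638


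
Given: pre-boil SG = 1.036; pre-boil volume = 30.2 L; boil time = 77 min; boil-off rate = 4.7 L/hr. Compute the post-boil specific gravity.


V_post = V_pre − rate·(t/60);  SG_post = 1 + (SG_pre−1)·V_pre/V_post
V_post = 30.2 − 4.7·(77/60) = 24.1683
SG_post = 1 + (1.036 − 1)·30.2/24.1683

1.0450


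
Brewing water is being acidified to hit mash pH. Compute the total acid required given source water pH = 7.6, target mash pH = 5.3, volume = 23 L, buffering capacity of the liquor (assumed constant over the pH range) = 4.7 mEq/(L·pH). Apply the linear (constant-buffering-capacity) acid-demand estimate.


acid = buffering capacity · (pH_source − pH_target) · V
acid = 4.7 · (7.6 − 5.3) · 23

248.6300 mEq


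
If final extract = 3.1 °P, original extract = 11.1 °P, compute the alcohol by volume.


SG = 259/(259 − P);  ABV = (OG − FG)·131.25
OG = 259/(259 − 11.1) = 1.0448
FG = 259/(259 − 3.1) = 1.0121
ABV = (1.0448 − 1.0121)·131.25

4.2869 % ABV


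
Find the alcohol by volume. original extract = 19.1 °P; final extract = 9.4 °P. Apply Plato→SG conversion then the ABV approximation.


SG = 259/(259 − P);  ABV = (OG − FG)·131.25
OG = 259/(259 − 19.1) = 1.0796
FG = 259/(259 − 9.4) = 1.0377
ABV = (1.0796 − 1.0377)·131.25

5.5068 % ABV


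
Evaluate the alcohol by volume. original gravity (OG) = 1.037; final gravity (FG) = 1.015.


ABV = (OG − FG) · 131.25
ABV = (1.037 − 1.015) · 131.25

2.8875 % ABV


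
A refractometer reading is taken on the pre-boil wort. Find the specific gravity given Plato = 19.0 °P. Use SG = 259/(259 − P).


SG = 259/(259 − 19.0)

1.0792


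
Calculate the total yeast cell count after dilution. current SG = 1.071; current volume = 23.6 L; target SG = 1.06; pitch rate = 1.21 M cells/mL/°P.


V_w = V·((SG_c−1)/(SG_t−1)−1);  °P = 259 − 259/SG_t;  cells = rate·(V+V_w)·°P
V_w = 23.6·((1.071−1)/(1.06−1)−1) = 4.3267
V_final = 23.6 + 4.3267 = 27.9267
°P = 259 − 259/1.06 = 14.6604
cells = 1.21·27.9267·14.6604

495.3927 billion cells


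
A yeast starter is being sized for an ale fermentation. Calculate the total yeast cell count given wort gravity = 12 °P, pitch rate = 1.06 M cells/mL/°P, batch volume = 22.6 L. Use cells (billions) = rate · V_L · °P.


cells = 1.06 · 22.6 · 12

287.4720 billion cells


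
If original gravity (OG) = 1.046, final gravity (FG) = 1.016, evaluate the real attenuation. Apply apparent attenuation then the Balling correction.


AA = (OG−FG)/(OG−1)·100;  RA = AA·0.8192
AA = (1.046 − 1.016)/(1.046 − 1)·100 = 65.2174
RA = 65.2174·0.8192

53.4261 %


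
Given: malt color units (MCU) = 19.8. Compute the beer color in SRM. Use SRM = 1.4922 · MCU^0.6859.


SRM = 1.4922 · 19.8^0.6859

11.5667 SRM


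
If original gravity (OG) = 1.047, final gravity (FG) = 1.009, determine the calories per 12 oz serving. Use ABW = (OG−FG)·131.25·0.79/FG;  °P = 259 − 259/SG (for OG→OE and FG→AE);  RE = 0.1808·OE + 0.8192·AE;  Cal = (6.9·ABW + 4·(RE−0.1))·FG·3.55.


ABW = (1.047 − 1.009)·131.25·0.79/1.009 = 3.9050
OE = 259 − 259/1.047 = 11.6266 °P
AE = 259 − 259/1.009 = 2.3102 °P
RE = 0.1808·11.6266 + 0.8192·2.3102 = 3.9946 °P
Cal = (6.9·3.9050 + 4·(3.9946−0.1))·1.009·3.55

152.3145 kcal


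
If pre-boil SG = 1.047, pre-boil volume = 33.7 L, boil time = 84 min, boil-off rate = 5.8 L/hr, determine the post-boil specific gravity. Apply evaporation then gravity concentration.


V_post = V_pre − rate·(t/60);  SG_post = 1 + (SG_pre−1)·V_pre/V_post
V_post = 33.7 − 5.8·(84/60) = 25.5800
SG_post = 1 + (1.047 − 1)·33.7/25.5800

1.0619
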